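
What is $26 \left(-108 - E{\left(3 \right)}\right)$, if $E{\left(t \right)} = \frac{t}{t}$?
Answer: $-2834$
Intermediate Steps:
$E{\left(t \right)} = 1$
$26 \left(-108 - E{\left(3 \right)}\right) = 26 \left(-108 - 1\right) = 26 \left(-109\right) = -2834$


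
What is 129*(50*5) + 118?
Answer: 32368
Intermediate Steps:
129*(50*5) + 118 = 129*250 + 118 = 32250 + 118 = 32368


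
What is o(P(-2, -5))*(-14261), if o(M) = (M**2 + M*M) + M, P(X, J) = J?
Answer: -641745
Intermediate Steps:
o(M) = M + 2*M**2 (o(M) = (M**2 + M**2) + M = 2*M**2 + M = M + 2*M**2)
o(P(-2, -5))*(-14261) = -5*(1 + 2*(-5))*(-14261) = -5*(1 - 10)*(-14261) = -5*(-9)*(-14261) = 45*(-14261) = -641745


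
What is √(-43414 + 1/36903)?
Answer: I*√59122548753423/36903 ≈ 208.36*I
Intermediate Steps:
√(-43414 + 1/36903) = √(-1602106841/36903) = I*√59122548753423/36903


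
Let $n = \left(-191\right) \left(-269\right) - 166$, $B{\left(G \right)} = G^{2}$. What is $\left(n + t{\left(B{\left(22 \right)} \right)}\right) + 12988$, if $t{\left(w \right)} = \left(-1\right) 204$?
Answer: $63997$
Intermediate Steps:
$t{\left(w \right)} = -204$
$n = 51213$ ($n = 51379 - 166 = 51213$)
$\left(n + t{\left(B{\left(22 \right)} \right)}\right) + 12988 = \left(51213 - 204\right) + 12988 = 51009 + 12988 = 63997$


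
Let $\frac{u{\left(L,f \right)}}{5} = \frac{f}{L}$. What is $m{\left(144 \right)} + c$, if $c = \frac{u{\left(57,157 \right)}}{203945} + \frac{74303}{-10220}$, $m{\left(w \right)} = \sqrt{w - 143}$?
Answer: $- \frac{21284234317}{3394460580} \approx -6.2703$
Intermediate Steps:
$u{\left(L,f \right)} = \frac{5 f}{L}$ ($u{\left(L,f \right)} = 5 \frac{f}{L} = \frac{5 f}{L}$)
$m{\left(w \right)} = \sqrt{-143 + w}$
$c = - \frac{24678694897}{3394460580}$ ($c = \frac{5 \cdot 157 \cdot \frac{1}{57}}{203945} + \frac{74303}{-10220} = 5 \cdot 157 \cdot \frac{1}{57} \cdot \frac{1}{203945} + 74303 \left(- \frac{1}{10220}\right) = \frac{785}{57} \cdot \frac{1}{203945} - \frac{74303}{10220} = \frac{157}{2324973} - \frac{74303}{10220} = - \frac{24678694897}{3394460580} \approx -7.2703$)
$m{\left(144 \right)} + c = \sqrt{-143 + 144} - \frac{24678694897}{3394460580} = \sqrt{1} - \frac{24678694897}{3394460580} = 1 - \frac{24678694897}{3394460580} = - \frac{21284234317}{3394460580}$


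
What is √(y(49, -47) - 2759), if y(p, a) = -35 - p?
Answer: I*√2843 ≈ 53.32*I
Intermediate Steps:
√(y(49, -47) - 2759) = √((-35 - 1*49) - 2759) = √((-35 - 49) - 2759) = √(-84 - 2759) = √(-2843) = I*√2843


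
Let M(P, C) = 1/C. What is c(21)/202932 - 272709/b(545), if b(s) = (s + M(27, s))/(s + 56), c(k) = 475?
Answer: -9063396542104055/30138040116 ≈ -3.0073e+5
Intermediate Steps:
b(s) = (s + 1/s)/(56 + s) (b(s) = (s + 1/s)/(s + 56) = (s + 1/s)/(56 + s))
c(21)/202932 - 272709/b(545) = 475/202932 - 272709*545*(56 + 545)/(1 + 545**2) = 475*(1/202932) - 272709*327545/(1 + 297025) = 475/202932 - 272709/((1/545)*(1/601)*297026) = 475/202932 - 272709/297026/327545 = 475/202932 - 272709*327545/297026 = 475/202932 - 89324469405/297026 = -9063396542104055/30138040116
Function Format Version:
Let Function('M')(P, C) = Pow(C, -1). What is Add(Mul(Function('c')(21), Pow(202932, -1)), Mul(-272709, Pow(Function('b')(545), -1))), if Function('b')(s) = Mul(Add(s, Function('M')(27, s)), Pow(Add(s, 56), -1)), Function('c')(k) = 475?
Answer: Rational(-9063396542104055, 30138040116) ≈ -3.0073e+5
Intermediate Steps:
Function('b')(s) = Mul(Pow(Add(56, s), -1), Add(s, Pow(s, -1))) (Function('b')(s) = Mul(Add(s, Pow(s, -1)), Pow(Add(s, 56), -1)) = Mul(Add(s, Pow(s, -1)), Pow(Add(56, s), -1)) = Mul(Pow(Add(56, s), -1), Add(s, Pow(s, -1))))
Add(Mul(Function('c')(21), Pow(202932, -1)), Mul(-272709, Pow(Function('b')(545), -1))) = Add(Mul(475, Pow(202932, -1)), Mul(-272709, Pow(Mul(Pow(545, -1), Pow(Add(56, 545), -1), Add(1, Pow(545, 2))), -1))) = Add(Mul(475, Rational(1, 202932)), Mul(-272709, Pow(Mul(Rational(1, 545), Pow(601, -1), Add(1, 297025)), -1))) = Add(Rational(475, 202932), Mul(-272709, Pow(Mul(Rational(1, 545), Rational(1, 601), 297026), -1))) = Add(Rational(475, 202932), Mul(-272709, Pow(Rational(297026, 327545), -1))) = Add(Rational(475, 202932), Mul(-272709, Rational(327545, 297026))) = Add(Rational(475, 202932), Rational(-89324469405, 297026)) = Rational(-9063396542104055, 30138040116)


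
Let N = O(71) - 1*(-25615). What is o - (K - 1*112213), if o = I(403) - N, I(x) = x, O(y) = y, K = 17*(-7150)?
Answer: 208480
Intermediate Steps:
K = -121550
N = 25686 (N = 71 - 1*(-25615) = 71 + 25615 = 25686)
o = -25283 (o = 403 - 1*25686 = 403 - 25686 = -25283)
o - (K - 1*112213) = -25283 - (-121550 - 1*112213) = -25283 - (-121550 - 112213) = -25283 - 1*(-233763) = -25283 + 233763 = 208480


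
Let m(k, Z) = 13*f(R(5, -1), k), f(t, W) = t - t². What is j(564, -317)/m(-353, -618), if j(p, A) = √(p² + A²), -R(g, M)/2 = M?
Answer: -√418585/26 ≈ -24.884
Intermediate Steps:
R(g, M) = -2*M
m(k, Z) = -26 (m(k, Z) = 13*((-2*(-1))*(1 - (-2)*(-1))) = 13*(2*(1 - 1*2)) = 13*(2*(1 - 2)) = 13*(2*(-1)) = 13*(-2) = -26)
j(p, A) = √(A² + p²)
j(564, -317)/m(-353, -618) = √((-317)² + 564²)/(-26) = √(100489 + 318096)*(-1/26) = √418585*(-1/26) = -√418585/26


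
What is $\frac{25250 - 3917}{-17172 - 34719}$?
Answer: $- \frac{7111}{17297} \approx -0.41111$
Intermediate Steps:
$\frac{25250 - 3917}{-17172 - 34719} = \frac{21333}{-51891} = 21333 \left(- \frac{1}{51891}\right) = - \frac{7111}{17297}$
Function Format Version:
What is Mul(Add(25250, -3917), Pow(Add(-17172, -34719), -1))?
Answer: Rational(-7111, 17297) ≈ -0.41111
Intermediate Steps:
Mul(Add(25250, -3917), Pow(Add(-17172, -34719), -1)) = Mul(21333, Pow(-51891, -1)) = Mul(21333, Rational(-1, 51891)) = Rational(-7111, 17297)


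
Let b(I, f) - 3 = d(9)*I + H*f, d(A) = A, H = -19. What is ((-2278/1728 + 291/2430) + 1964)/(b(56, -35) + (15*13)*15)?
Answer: 25437907/53097120 ≈ 0.47908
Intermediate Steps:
b(I, f) = 3 - 19*f + 9*I (b(I, f) = 3 + (9*I - 19*f) = 3 + (-19*f + 9*I) = 3 - 19*f + 9*I)
((-2278/1728 + 291/2430) + 1964)/(b(56, -35) + (15*13)*15) = ((-2278/1728 + 291/2430) + 1964)/((3 - 19*(-35) + 9*56) + (15*13)*15) = ((-2278*1/1728 + 291*(1/2430)) + 1964)/((3 + 665 + 504) + 195*15) = ((-1139/864 + 97/810) + 1964)/(1172 + 2925) = (-15533/12960 + 1964)/4097 = (25437907/12960)*(1/4097) = 25437907/53097120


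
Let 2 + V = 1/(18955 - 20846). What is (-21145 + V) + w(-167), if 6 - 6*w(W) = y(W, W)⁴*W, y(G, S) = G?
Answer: 245625504860315/11346 ≈ 2.1649e+10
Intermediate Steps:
V = -3783/1891 (V = -2 + 1/(18955 - 20846) = -2 + 1/(-1891) = -2 - 1/1891 = -3783/1891 ≈ -2.0005)
w(W) = 1 - W⁵/6 (w(W) = 1 - W⁴*W/6 = 1 - W⁵/6)
(-21145 + V) + w(-167) = (-21145 - 3783/1891) + (1 - ⅙*(-167)⁵) = -39988978/1891 + (1 - ⅙*(-129891985607)) = -39988978/1891 + (1 + 129891985607/6) = -39988978/1891 + 129891985613/6 = 245625504860315/11346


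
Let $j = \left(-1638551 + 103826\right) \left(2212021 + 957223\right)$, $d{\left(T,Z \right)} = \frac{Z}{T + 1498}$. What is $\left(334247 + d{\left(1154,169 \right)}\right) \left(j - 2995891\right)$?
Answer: $- \frac{331653267314951636191}{204} \approx -1.6258 \cdot 10^{18}$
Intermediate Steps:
$d{\left(T,Z \right)} = \frac{Z}{1498 + T}$
$j = -4863917997900$ ($j = \left(-1534725\right) 3169244 = -4863917997900$)
$\left(334247 + d{\left(1154,169 \right)}\right) \left(j - 2995891\right) = \left(334247 + \frac{169}{1498 + 1154}\right) \left(-4863917997900 - 2995891\right) = \left(334247 + \frac{169}{2652}\right) \left(-4863920993791\right) = \left(334247 + 169 \cdot \frac{1}{2652}\right) \left(-4863920993791\right) = \left(334247 + \frac{13}{204}\right) \left(-4863920993791\right) = \frac{68186401}{204} \left(-4863920993791\right) = - \frac{331653267314951636191}{204}$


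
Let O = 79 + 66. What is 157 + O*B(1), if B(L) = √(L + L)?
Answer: 157 + 145*√2 ≈ 362.06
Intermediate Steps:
O = 145
B(L) = √2*√L (B(L) = √(2*L) = √2*√L)
157 + O*B(1) = 157 + 145*(√2*√1) = 157 + 145*(√2*1) = 157 + 145*√2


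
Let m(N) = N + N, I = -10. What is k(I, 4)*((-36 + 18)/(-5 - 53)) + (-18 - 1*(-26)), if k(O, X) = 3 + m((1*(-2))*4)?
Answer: 115/29 ≈ 3.9655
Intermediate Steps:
m(N) = 2*N
k(O, X) = -13 (k(O, X) = 3 + 2*((1*(-2))*4) = 3 + 2*(-2*4) = 3 + 2*(-8) = 3 - 16 = -13)
k(I, 4)*((-36 + 18)/(-5 - 53)) + (-18 - 1*(-26)) = -13*(-36 + 18)/(-5 - 53) + (-18 - 1*(-26)) = -(-234)/(-58) + (-18 + 26) = -(-234)*(-1)/58 + 8 = -13*9/29 + 8 = -117/29 + 8 = 115/29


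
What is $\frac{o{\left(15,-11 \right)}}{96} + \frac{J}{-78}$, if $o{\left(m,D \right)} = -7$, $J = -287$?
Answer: $\frac{4501}{1248} \approx 3.6066$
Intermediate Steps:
$\frac{o{\left(15,-11 \right)}}{96} + \frac{J}{-78} = - \frac{7}{96} - \frac{287}{-78} = \left(-7\right) \frac{1}{96} - - \frac{287}{78} = - \frac{7}{96} + \frac{287}{78} = \frac{4501}{1248}$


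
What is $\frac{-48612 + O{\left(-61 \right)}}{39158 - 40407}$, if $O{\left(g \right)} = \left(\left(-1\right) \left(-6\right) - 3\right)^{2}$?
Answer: $\frac{48603}{1249} \approx 38.914$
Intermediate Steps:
$O{\left(g \right)} = 9$ ($O{\left(g \right)} = \left(6 - 3\right)^{2} = 3^{2} = 9$)
$\frac{-48612 + O{\left(-61 \right)}}{39158 - 40407} = \frac{-48612 + 9}{39158 - 40407} = - \frac{48603}{-1249} = \left(-48603\right) \left(- \frac{1}{1249}\right) = \frac{48603}{1249}$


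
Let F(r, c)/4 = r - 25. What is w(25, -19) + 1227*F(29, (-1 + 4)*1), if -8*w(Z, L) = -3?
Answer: 157059/8 ≈ 19632.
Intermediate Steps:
w(Z, L) = 3/8 (w(Z, L) = -⅛*(-3) = 3/8)
F(r, c) = -100 + 4*r (F(r, c) = 4*(r - 25) = 4*(-25 + r) = -100 + 4*r)
w(25, -19) + 1227*F(29, (-1 + 4)*1) = 3/8 + 1227*(-100 + 4*29) = 3/8 + 1227*(-100 + 116) = 3/8 + 1227*16 = 3/8 + 19632 = 157059/8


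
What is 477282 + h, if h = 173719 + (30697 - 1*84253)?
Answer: 597445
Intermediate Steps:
h = 120163 (h = 173719 + (30697 - 84253) = 173719 - 53556 = 120163)
477282 + h = 477282 + 120163 = 597445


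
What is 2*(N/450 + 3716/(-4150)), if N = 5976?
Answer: 51396/2075 ≈ 24.769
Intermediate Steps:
2*(N/450 + 3716/(-4150)) = 2*(5976/450 + 3716/(-4150)) = 2*(5976*(1/450) + 3716*(-1/4150)) = 2*(332/25 - 1858/2075) = 2*(25698/2075) = 51396/2075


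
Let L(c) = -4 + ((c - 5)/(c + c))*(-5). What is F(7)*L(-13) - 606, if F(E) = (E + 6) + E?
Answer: -9818/13 ≈ -755.23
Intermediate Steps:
F(E) = 6 + 2*E (F(E) = (6 + E) + E = 6 + 2*E)
L(c) = -4 - 5*(-5 + c)/(2*c) (L(c) = -4 + ((-5 + c)/((2*c)))*(-5) = -4 + ((-5 + c)*(1/(2*c)))*(-5) = -4 + ((-5 + c)/(2*c))*(-5) = -4 - 5*(-5 + c)/(2*c))
F(7)*L(-13) - 606 = (6 + 2*7)*((½)*(25 - 13*(-13))/(-13)) - 606 = (6 + 14)*((½)*(-1/13)*(25 + 169)) - 606 = 20*((½)*(-1/13)*194) - 606 = 20*(-97/13) - 606 = -1940/13 - 606 = -9818/13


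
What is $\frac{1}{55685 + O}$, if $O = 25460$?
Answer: $\frac{1}{81145} \approx 1.2324 \cdot 10^{-5}$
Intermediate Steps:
$\frac{1}{55685 + O} = \frac{1}{55685 + 25460} = \frac{1}{81145}$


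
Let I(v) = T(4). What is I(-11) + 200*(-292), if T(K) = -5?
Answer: -58405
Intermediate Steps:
I(v) = -5
I(-11) + 200*(-292) = -5 + 200*(-292) = -5 - 58400 = -58405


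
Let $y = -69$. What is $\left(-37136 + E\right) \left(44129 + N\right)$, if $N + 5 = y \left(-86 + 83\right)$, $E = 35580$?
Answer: $-68979036$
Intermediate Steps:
$N = 202$ ($N = -5 - 69 \left(-86 + 83\right) = -5 - -207 = -5 + 207 = 202$)
$\left(-37136 + E\right) \left(44129 + N\right) = \left(-37136 + 35580\right) \left(44129 + 202\right) = \left(-1556\right) 44331 = -68979036$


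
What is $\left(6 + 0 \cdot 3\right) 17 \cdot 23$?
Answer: $2346$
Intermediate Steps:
$\left(6 + 0 \cdot 3\right) 17 \cdot 23 = \left(6 + 0\right) 17 \cdot 23 = 6 \cdot 17 \cdot 23 = 102 \cdot 23 = 2346$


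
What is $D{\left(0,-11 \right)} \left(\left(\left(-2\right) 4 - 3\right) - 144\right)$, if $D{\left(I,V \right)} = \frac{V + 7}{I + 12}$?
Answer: $\frac{155}{3} \approx 51.667$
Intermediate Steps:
$D{\left(I,V \right)} = \frac{7 + V}{12 + I}$
$D{\left(0,-11 \right)} \left(\left(\left(-2\right) 4 - 3\right) - 144\right) = \frac{7 - 11}{12 + 0} \left(\left(\left(-2\right) 4 - 3\right) - 144\right) = \frac{1}{12} \left(-4\right) \left(\left(-8 - 3\right) - 144\right) = \frac{1}{12} \left(-4\right) \left(-11 - 144\right) = \left(- \frac{1}{3}\right) \left(-155\right) = \frac{155}{3}$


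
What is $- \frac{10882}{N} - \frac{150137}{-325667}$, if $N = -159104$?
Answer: $\frac{13715652771}{25907461184} \approx 0.52941$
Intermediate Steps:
$- \frac{10882}{N} - \frac{150137}{-325667} = - \frac{10882}{-159104} - \frac{150137}{-325667} = \left(-10882\right) \left(- \frac{1}{159104}\right) - - \frac{150137}{325667} = \frac{5441}{79552} + \frac{150137}{325667} = \frac{13715652771}{25907461184}$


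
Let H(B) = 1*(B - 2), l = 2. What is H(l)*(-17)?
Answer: 0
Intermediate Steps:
H(B) = -2 + B (H(B) = 1*(-2 + B) = -2 + B)
H(l)*(-17) = (-2 + 2)*(-17) = 0*(-17) = 0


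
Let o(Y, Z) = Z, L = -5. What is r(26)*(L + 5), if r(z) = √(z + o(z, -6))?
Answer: 0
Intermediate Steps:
r(z) = √(-6 + z) (r(z) = √(z - 6) = √(-6 + z))
r(26)*(L + 5) = √(-6 + 26)*(-5 + 5) = √20*0 = (2*√5)*0 = 0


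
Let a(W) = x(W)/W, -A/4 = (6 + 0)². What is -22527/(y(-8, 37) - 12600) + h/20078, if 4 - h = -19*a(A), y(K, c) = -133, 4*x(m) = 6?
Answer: 43425169721/24542704704 ≈ 1.7694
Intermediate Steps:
A = -144 (A = -4*(6 + 0)² = -4*6² = -4*36 = -144)
x(m) = 3/2 (x(m) = (¼)*6 = 3/2)
a(W) = 3/(2*W)
h = 365/96 (h = 4 - (-19)*(3/2)/(-144) = 4 - (-19)*(3/2)*(-1/144) = 4 - (-19)*(-1)/96 = 4 - 1*19/96 = 4 - 19/96 = 365/96 ≈ 3.8021)
-22527/(y(-8, 37) - 12600) + h/20078 = -22527/(-133 - 12600) + (365/96)/20078 = -22527/(-12733) + (365/96)*(1/20078) = -22527*(-1/12733) + 365/1927488 = 22527/12733 + 365/1927488 = 43425169721/24542704704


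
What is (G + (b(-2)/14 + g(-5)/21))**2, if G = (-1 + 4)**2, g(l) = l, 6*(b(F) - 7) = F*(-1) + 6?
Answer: 17161/196 ≈ 87.556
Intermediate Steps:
b(F) = 8 - F/6 (b(F) = 7 + (F*(-1) + 6)/6 = 7 + (-F + 6)/6 = 7 + (6 - F)/6 = 7 + (1 - F/6) = 8 - F/6)
G = 9 (G = 3**2 = 9)
(G + (b(-2)/14 + g(-5)/21))**2 = (9 + ((8 - 1/6*(-2))/14 - 5/21))**2 = (9 + ((8 + 1/3)*(1/14) - 5*1/21))**2 = (9 + ((25/3)*(1/14) - 5/21))**2 = (9 + (25/42 - 5/21))**2 = (9 + 5/14)**2 = (131/14)**2 = 17161/196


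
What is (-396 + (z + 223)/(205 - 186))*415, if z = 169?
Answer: -2959780/19 ≈ -1.5578e+5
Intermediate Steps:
(-396 + (z + 223)/(205 - 186))*415 = (-396 + (169 + 223)/(205 - 186))*415 = (-396 + 392/19)*415 = -7132/19*415 = -2959780/19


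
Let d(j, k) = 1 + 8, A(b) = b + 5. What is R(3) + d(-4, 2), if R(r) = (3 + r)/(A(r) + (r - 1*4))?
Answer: 69/7 ≈ 9.8571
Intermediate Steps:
A(b) = 5 + b
d(j, k) = 9
R(r) = (3 + r)/(1 + 2*r) (R(r) = (3 + r)/((5 + r) + (r - 1*4)) = (3 + r)/((5 + r) + (r - 4)) = (3 + r)/((5 + r) + (-4 + r)) = (3 + r)/(1 + 2*r))
R(3) + d(-4, 2) = (3 + 3)/(1 + 2*3) + 9 = 6/(1 + 6) + 9 = 6/7 + 9 = 69/7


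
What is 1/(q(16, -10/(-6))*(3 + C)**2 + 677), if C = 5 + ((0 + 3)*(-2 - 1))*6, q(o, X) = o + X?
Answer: 3/114179 ≈ 2.6275e-5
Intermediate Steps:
q(o, X) = X + o
C = -49 (C = 5 + (3*(-3))*6 = 5 - 9*6 = 5 - 54 = -49)
1/(q(16, -10/(-6))*(3 + C)**2 + 677) = 1/((-10/(-6) + 16)*(3 - 49)**2 + 677) = 1/((-10*(-1/6) + 16)*(-46)**2 + 677) = 1/((5/3 + 16)*2116 + 677) = 1/((53/3)*2116 + 677) = 1/(112148/3 + 677) = 1/(114179/3) = 3/114179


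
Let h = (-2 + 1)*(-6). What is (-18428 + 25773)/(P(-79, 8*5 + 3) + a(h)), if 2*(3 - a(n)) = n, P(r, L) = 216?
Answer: 7345/216 ≈ 34.005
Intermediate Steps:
h = 6 (h = -1*(-6) = 6)
a(n) = 3 - n/2
(-18428 + 25773)/(P(-79, 8*5 + 3) + a(h)) = (-18428 + 25773)/(216 + (3 - ½*6)) = 7345/(216 + (3 - 3)) = 7345/(216 + 0) = 7345/216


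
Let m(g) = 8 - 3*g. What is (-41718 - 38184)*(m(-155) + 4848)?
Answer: -425158542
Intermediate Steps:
(-41718 - 38184)*(m(-155) + 4848) = (-41718 - 38184)*((8 - 3*(-155)) + 4848) = -79902*((8 + 465) + 4848) = -79902*(473 + 4848) = -79902*5321 = -425158542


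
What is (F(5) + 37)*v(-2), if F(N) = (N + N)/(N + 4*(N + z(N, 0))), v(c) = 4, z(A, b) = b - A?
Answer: 156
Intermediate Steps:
F(N) = 2 (F(N) = (N + N)/(N + 4*(N + (0 - N))) = (2*N)/(N + 4*(N - N)) = (2*N)/(N + 4*0) = (2*N)/(N + 0) = (2*N)/N = 2)
(F(5) + 37)*v(-2) = (2 + 37)*4 = 39*4 = 156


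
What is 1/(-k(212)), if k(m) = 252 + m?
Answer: -1/464 ≈ -0.0021552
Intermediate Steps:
1/(-k(212)) = 1/(-(252 + 212)) = 1/(-1*464) = 1/(-464) = -1/464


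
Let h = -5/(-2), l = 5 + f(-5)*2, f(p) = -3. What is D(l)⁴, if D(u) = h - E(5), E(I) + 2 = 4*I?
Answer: 923521/16 ≈ 57720.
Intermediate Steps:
E(I) = -2 + 4*I
l = -1 (l = 5 - 3*2 = 5 - 6 = -1)
h = 5/2 (h = -5*(-½) = 5/2 ≈ 2.5000)
D(u) = -31/2 (D(u) = 5/2 - (-2 + 4*5) = 5/2 - (-2 + 20) = 5/2 - 1*18 = 5/2 - 18 = -31/2)
D(l)⁴ = (-31/2)⁴ = 923521/16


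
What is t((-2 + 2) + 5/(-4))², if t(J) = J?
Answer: 25/16 ≈ 1.5625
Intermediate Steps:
t((-2 + 2) + 5/(-4))² = ((-2 + 2) + 5/(-4))² = (0 + 5*(-¼))² = (0 - 5/4)² = (-5/4)² = 25/16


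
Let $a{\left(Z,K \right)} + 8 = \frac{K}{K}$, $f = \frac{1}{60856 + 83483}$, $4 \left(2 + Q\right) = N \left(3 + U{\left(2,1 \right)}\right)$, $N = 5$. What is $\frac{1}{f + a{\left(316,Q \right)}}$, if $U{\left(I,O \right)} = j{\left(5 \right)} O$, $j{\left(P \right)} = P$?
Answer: $- \frac{144339}{1010372} \approx -0.14286$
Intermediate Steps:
$U{\left(I,O \right)} = 5 O$
$Q = 8$ ($Q = -2 + \frac{5 \left(3 + 5 \cdot 1\right)}{4} = -2 + \frac{5 \left(3 + 5\right)}{4} = -2 + \frac{5 \cdot 8}{4} = -2 + \frac{1}{4} \cdot 40 = -2 + 10 = 8$)
$f = \frac{1}{144339} \approx 6.9281 \cdot 10^{-6}$
$a{\left(Z,K \right)} = -7$ ($a{\left(Z,K \right)} = -8 + \frac{K}{K} = -8 + 1 = -7$)
$\frac{1}{f + a{\left(316,Q \right)}} = \frac{1}{\frac{1}{144339} - 7} = \frac{1}{- \frac{1010372}{144339}} = - \frac{144339}{1010372}$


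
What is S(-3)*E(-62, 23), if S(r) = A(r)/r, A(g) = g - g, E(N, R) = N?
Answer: 0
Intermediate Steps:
A(g) = 0
S(r) = 0 (S(r) = 0/r = 0)
S(-3)*E(-62, 23) = 0*(-62) = 0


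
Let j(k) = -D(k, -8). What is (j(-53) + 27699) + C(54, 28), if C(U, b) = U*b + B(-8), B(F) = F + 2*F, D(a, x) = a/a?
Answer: 29186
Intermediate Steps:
D(a, x) = 1
j(k) = -1 (j(k) = -1*1 = -1)
B(F) = 3*F
C(U, b) = -24 + U*b (C(U, b) = U*b + 3*(-8) = U*b - 24 = -24 + U*b)
(j(-53) + 27699) + C(54, 28) = (-1 + 27699) + (-24 + 54*28) = 27698 + (-24 + 1512) = 27698 + 1488 = 29186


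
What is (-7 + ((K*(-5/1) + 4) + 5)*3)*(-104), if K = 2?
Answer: 1040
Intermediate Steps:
(-7 + ((K*(-5/1) + 4) + 5)*3)*(-104) = (-7 + ((2*(-5/1) + 4) + 5)*3)*(-104) = (-7 + ((2*(-5*1) + 4) + 5)*3)*(-104) = (-7 + ((2*(-5) + 4) + 5)*3)*(-104) = (-7 + ((-10 + 4) + 5)*3)*(-104) = (-7 + (-6 + 5)*3)*(-104) = (-7 - 1*3)*(-104) = (-7 - 3)*(-104) = -10*(-104) = 1040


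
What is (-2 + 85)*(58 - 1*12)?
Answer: 3818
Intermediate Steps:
(-2 + 85)*(58 - 1*12) = 83*(58 - 12) = 83*46 = 3818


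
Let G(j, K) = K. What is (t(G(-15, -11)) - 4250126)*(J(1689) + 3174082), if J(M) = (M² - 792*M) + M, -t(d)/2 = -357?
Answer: -19933158807248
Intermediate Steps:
t(d) = 714 (t(d) = -2*(-357) = 714)
J(M) = M² - 791*M
(t(G(-15, -11)) - 4250126)*(J(1689) + 3174082) = (714 - 4250126)*(1689*(-791 + 1689) + 3174082) = -4249412*(1689*898 + 3174082) = -4249412*(1516722 + 3174082) = -4249412*4690804 = -19933158807248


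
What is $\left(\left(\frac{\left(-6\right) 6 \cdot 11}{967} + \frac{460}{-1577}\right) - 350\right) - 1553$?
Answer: $- \frac{2903066289}{1524959} \approx -1903.7$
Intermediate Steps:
$\left(\left(\frac{\left(-6\right) 6 \cdot 11}{967} + \frac{460}{-1577}\right) - 350\right) - 1553 = \left(\left(\left(-36\right) 11 \cdot \frac{1}{967} + 460 \left(- \frac{1}{1577}\right)\right) - 350\right) - 1553 = \left(\left(\left(-396\right) \frac{1}{967} - \frac{460}{1577}\right) - 350\right) - 1553 = \left(\left(- \frac{396}{967} - \frac{460}{1577}\right) - 350\right) - 1553 = \left(- \frac{1069312}{1524959} - 350\right) - 1553 = - \frac{534804962}{1524959} - 1553 = - \frac{2903066289}{1524959}$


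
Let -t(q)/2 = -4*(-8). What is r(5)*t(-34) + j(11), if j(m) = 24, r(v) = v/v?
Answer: -40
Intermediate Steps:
r(v) = 1
t(q) = -64 (t(q) = -(-8)*(-8) = -2*32 = -64)
r(5)*t(-34) + j(11) = 1*(-64) + 24 = -64 + 24 = -40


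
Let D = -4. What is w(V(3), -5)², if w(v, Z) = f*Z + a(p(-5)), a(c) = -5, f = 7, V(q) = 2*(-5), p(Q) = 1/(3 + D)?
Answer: 1600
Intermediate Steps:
p(Q) = -1 (p(Q) = 1/(3 - 4) = 1/(-1) = -1)
V(q) = -10
w(v, Z) = -5 + 7*Z (w(v, Z) = 7*Z - 5 = -5 + 7*Z)
w(V(3), -5)² = (-5 + 7*(-5))² = (-5 - 35)² = (-40)² = 1600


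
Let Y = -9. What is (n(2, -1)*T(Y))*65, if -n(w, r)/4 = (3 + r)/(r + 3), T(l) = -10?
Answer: 2600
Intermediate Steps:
n(w, r) = -4 (n(w, r) = -4*(3 + r)/(r + 3) = -4*(3 + r)/(3 + r) = -4*1 = -4)
(n(2, -1)*T(Y))*65 = -4*(-10)*65 = 40*65 = 2600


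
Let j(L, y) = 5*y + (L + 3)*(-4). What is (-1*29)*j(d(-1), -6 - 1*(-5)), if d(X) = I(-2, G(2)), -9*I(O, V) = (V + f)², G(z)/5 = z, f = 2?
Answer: -1363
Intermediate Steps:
G(z) = 5*z
I(O, V) = -(2 + V)²/9 (I(O, V) = -(V + 2)²/9 = -(2 + V)²/9)
d(X) = -16 (d(X) = -(2 + 5*2)²/9 = -(2 + 10)²/9 = -⅑*12² = -⅑*144 = -16)
j(L, y) = -12 - 4*L + 5*y (j(L, y) = 5*y + (3 + L)*(-4) = 5*y + (-12 - 4*L) = -12 - 4*L + 5*y)
(-1*29)*j(d(-1), -6 - 1*(-5)) = (-1*29)*(-12 - 4*(-16) + 5*(-6 - 1*(-5))) = -29*(-12 + 64 + 5*(-6 + 5)) = -29*(-12 + 64 + 5*(-1)) = -29*(-12 + 64 - 5) = -29*47 = -1363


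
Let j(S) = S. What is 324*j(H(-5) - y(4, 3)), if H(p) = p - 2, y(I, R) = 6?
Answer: -4212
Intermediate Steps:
H(p) = -2 + p
324*j(H(-5) - y(4, 3)) = 324*((-2 - 5) - 1*6) = 324*(-7 - 6) = 324*(-13) = -4212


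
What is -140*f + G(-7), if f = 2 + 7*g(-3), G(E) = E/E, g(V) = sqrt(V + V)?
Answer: -279 - 980*I*sqrt(6) ≈ -279.0 - 2400.5*I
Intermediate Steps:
g(V) = sqrt(2)*sqrt(V) (g(V) = sqrt(2*V) = sqrt(2)*sqrt(V))
G(E) = 1
f = 2 + 7*I*sqrt(6) (f = 2 + 7*(sqrt(2)*sqrt(-3)) = 2 + 7*(sqrt(2)*(I*sqrt(3))) = 2 + 7*(I*sqrt(6)) = 2 + 7*I*sqrt(6) ≈ 2.0 + 17.146*I)
-140*f + G(-7) = -140*(2 + 7*I*sqrt(6)) + 1 = (-280 - 980*I*sqrt(6)) + 1 = -279 - 980*I*sqrt(6)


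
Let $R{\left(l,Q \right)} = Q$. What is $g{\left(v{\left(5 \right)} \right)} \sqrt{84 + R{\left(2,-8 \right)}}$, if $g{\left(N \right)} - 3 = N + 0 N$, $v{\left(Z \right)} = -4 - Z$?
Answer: $- 12 \sqrt{19} \approx -52.307$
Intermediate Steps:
$g{\left(N \right)} = 3 + N$ ($g{\left(N \right)} = 3 + \left(N + 0 N\right) = 3 + \left(N + 0\right) = 3 + N$)
$g{\left(v{\left(5 \right)} \right)} \sqrt{84 + R{\left(2,-8 \right)}} = \left(3 - 9\right) \sqrt{84 - 8} = \left(3 - 9\right) \sqrt{76} = \left(3 - 9\right) 2 \sqrt{19} = - 6 \cdot 2 \sqrt{19} = - 12 \sqrt{19}$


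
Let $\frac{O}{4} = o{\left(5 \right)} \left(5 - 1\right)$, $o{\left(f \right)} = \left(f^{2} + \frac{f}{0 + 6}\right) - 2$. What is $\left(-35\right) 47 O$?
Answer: $- \frac{1881880}{3} \approx -6.2729 \cdot 10^{5}$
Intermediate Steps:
$o{\left(f \right)} = -2 + f^{2} + \frac{f}{6}$ ($o{\left(f \right)} = \left(f^{2} + \frac{f}{6}\right) - 2 = -2 + f^{2} + \frac{f}{6}$)
$O = \frac{1144}{3}$ ($O = 4 \left(-2 + 5^{2} + \frac{1}{6} \cdot 5\right) \left(5 - 1\right) = 4 \left(-2 + 25 + \frac{5}{6}\right) \left(5 - 1\right) = 4 \cdot \frac{143}{6} \cdot 4 = 4 \cdot \frac{286}{3} = \frac{1144}{3} \approx 381.33$)
$\left(-35\right) 47 O = \left(-35\right) 47 \cdot \frac{1144}{3} = \left(-1645\right) \frac{1144}{3} = - \frac{1881880}{3}$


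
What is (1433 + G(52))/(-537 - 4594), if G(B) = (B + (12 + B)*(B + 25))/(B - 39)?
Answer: -23609/66703 ≈ -0.35394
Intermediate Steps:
G(B) = (B + (12 + B)*(25 + B))/(-39 + B)
(1433 + G(52))/(-537 - 4594) = (1433 + (300 + 52**2 + 38*52)/(-39 + 52))/(-537 - 4594) = (1433 + (300 + 2704 + 1976)/13)/(-5131) = (1433 + (1/13)*4980)*(-1/5131) = (1433 + 4980/13)*(-1/5131) = (23609/13)*(-1/5131) = -23609/66703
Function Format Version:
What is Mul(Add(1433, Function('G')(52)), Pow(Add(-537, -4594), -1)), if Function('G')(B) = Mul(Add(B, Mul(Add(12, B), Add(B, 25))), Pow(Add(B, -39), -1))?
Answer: Rational(-23609, 66703) ≈ -0.35394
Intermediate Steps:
Function('G')(B) = Mul(Pow(Add(-39, B), -1), Add(B, Mul(Add(12, B), Add(25, B)))) (Function('G')(B) = Mul(Add(B, Mul(Add(12, B), Add(25, B))), Pow(Add(-39, B), -1)) = Mul(Pow(Add(-39, B), -1), Add(B, Mul(Add(12, B), Add(25, B)))))
Mul(Add(1433, Function('G')(52)), Pow(Add(-537, -4594), -1)) = Mul(Add(1433, Mul(Pow(Add(-39, 52), -1), Add(300, Pow(52, 2), Mul(38, 52)))), Pow(Add(-537, -4594), -1)) = Mul(Add(1433, Mul(Pow(13, -1), Add(300, 2704, 1976))), Pow(-5131, -1)) = Mul(Add(1433, Mul(Rational(1, 13), 4980)), Rational(-1, 5131)) = Mul(Add(1433, Rational(4980, 13)), Rational(-1, 5131)) = Mul(Rational(23609, 13), Rational(-1, 5131)) = Rational(-23609, 66703)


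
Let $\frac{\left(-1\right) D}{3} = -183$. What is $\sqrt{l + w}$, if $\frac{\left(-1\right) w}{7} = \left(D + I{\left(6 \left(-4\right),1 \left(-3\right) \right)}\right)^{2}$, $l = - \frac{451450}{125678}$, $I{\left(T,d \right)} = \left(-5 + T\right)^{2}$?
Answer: $\frac{15 i \sqrt{237357942195031}}{62839} \approx 3677.6 i$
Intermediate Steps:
$D = 549$ ($D = \left(-3\right) \left(-183\right) = 549$)
$l = - \frac{225725}{62839}$ ($l = \left(-451450\right) \frac{1}{125678} = - \frac{225725}{62839} \approx -3.5921$)
$w = -13524700$ ($w = - 7 \left(549 + \left(-5 + 6 \left(-4\right)\right)^{2}\right)^{2} = - 7 \left(549 + \left(-5 - 24\right)^{2}\right)^{2} = - 7 \left(549 + \left(-29\right)^{2}\right)^{2} = - 7 \left(549 + 841\right)^{2} = - 7 \cdot 1390^{2} = \left(-7\right) 1932100 = -13524700$)
$\sqrt{l + w} = \sqrt{- \frac{225725}{62839} - 13524700} = \sqrt{- \frac{849878849025}{62839}} = \frac{15 i \sqrt{237357942195031}}{62839}$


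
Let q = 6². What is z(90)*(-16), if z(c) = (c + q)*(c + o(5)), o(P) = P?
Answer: -191520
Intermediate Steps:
q = 36
z(c) = (5 + c)*(36 + c) (z(c) = (c + 36)*(c + 5) = (36 + c)*(5 + c) = (5 + c)*(36 + c))
z(90)*(-16) = (180 + 90² + 41*90)*(-16) = (180 + 8100 + 3690)*(-16) = 11970*(-16) = -191520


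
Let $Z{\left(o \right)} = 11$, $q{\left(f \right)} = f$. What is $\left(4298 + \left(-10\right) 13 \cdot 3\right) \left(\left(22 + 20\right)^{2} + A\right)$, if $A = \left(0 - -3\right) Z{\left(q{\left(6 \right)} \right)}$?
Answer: $7022676$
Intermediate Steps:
$A = 33$ ($A = \left(0 - -3\right) 11 = \left(0 + 3\right) 11 = 3 \cdot 11 = 33$)
$\left(4298 + \left(-10\right) 13 \cdot 3\right) \left(\left(22 + 20\right)^{2} + A\right) = \left(4298 + \left(-10\right) 13 \cdot 3\right) \left(\left(22 + 20\right)^{2} + 33\right) = \left(4298 - 390\right) \left(42^{2} + 33\right) = \left(4298 - 390\right) \left(1764 + 33\right) = 3908 \cdot 1797 = 7022676$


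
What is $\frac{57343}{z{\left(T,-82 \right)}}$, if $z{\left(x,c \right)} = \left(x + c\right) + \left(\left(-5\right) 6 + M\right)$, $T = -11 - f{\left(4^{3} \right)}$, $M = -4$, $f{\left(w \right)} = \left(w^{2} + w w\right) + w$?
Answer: $- \frac{57343}{8383} \approx -6.8404$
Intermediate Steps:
$f{\left(w \right)} = w + 2 w^{2}$ ($f{\left(w \right)} = \left(w^{2} + w^{2}\right) + w = 2 w^{2} + w = w + 2 w^{2}$)
$T = -8267$ ($T = -11 - 4^{3} \left(1 + 2 \cdot 4^{3}\right) = -11 - 64 \left(1 + 2 \cdot 64\right) = -11 - 64 \left(1 + 128\right) = -11 - 64 \cdot 129 = -11 - 8256 = -8267$)
$z{\left(x,c \right)} = -34 + c + x$ ($z{\left(x,c \right)} = \left(x + c\right) - 34 = \left(c + x\right) - 34 = -34 + c + x$)
$\frac{57343}{z{\left(T,-82 \right)}} = \frac{57343}{-34 - 82 - 8267} = \frac{57343}{-8383} = 57343 \left(- \frac{1}{8383}\right) = - \frac{57343}{8383}$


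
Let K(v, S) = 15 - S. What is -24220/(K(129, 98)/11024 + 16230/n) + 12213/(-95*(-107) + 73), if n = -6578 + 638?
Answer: 270658870781877/30613759742 ≈ 8841.1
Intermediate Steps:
n = -5940
-24220/(K(129, 98)/11024 + 16230/n) + 12213/(-95*(-107) + 73) = -24220/((15 - 1*98)/11024 + 16230/(-5940)) + 12213/(-95*(-107) + 73) = -24220/((15 - 98)*(1/11024) + 16230*(-1/5940)) + 12213/(10165 + 73) = -24220/(-83*1/11024 - 541/198) + 12213/10238 = -24220/(-83/11024 - 541/198) + 12213*(1/10238) = -24220/(-2990209/1091376) + 12213/10238 = -24220*(-1091376/2990209) + 12213/10238 = 26433126720/2990209 + 12213/10238 = 270658870781877/30613759742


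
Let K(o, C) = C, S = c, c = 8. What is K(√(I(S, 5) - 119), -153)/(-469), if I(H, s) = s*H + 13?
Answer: 153/469 ≈ 0.32623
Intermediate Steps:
S = 8
I(H, s) = 13 + H*s (I(H, s) = H*s + 13 = 13 + H*s)
K(√(I(S, 5) - 119), -153)/(-469) = -153/(-469) = -153*(-1/469) = 153/469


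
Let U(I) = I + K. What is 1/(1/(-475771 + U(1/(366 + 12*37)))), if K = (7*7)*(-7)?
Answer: -385652339/810 ≈ -4.7611e+5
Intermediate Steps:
K = -343 (K = 49*(-7) = -343)
U(I) = -343 + I (U(I) = I - 343 = -343 + I)
1/(1/(-475771 + U(1/(366 + 12*37)))) = 1/(1/(-475771 + (-343 + 1/(366 + 12*37)))) = 1/(1/(-475771 + (-343 + 1/(366 + 444)))) = 1/(1/(-475771 + (-343 + 1/810))) = 1/(1/(-475771 - 277829/810)) = 1/(1/(-385652339/810)) = 1/(-810/385652339) = -385652339/810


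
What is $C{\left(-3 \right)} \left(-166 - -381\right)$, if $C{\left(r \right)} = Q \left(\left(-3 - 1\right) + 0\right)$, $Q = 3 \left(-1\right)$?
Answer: $2580$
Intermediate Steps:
$Q = -3$
$C{\left(r \right)} = 12$ ($C{\left(r \right)} = - 3 \left(\left(-3 - 1\right) + 0\right) = - 3 \left(-4 + 0\right) = \left(-3\right) \left(-4\right) = 12$)
$C{\left(-3 \right)} \left(-166 - -381\right) = 12 \left(-166 - -381\right) = 12 \left(-166 + 381\right) = 12 \cdot 215 = 2580$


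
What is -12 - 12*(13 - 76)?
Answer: 744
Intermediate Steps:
-12 - 12*(13 - 76) = -12 - 12*(-63) = -12 + 756 = 744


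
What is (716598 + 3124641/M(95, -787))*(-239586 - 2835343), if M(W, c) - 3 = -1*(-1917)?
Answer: -1413434984862043/640 ≈ -2.2085e+12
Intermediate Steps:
M(W, c) = 1920 (M(W, c) = 3 - 1*(-1917) = 3 + 1917 = 1920)
(716598 + 3124641/M(95, -787))*(-239586 - 2835343) = (716598 + 3124641/1920)*(-239586 - 2835343) = (716598 + 3124641*(1/1920))*(-3074929) = (716598 + 1041547/640)*(-3074929) = (459664267/640)*(-3074929) = -1413434984862043/640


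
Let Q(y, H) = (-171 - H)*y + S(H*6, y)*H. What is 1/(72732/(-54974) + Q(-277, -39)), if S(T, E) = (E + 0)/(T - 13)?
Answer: 522253/19072126041 ≈ 2.7383e-5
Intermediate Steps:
S(T, E) = E/(-13 + T)
Q(y, H) = y*(-171 - H) + H*y/(-13 + 6*H) (Q(y, H) = (-171 - H)*y + (y/(-13 + H*6))*H = y*(-171 - H) + (y/(-13 + 6*H))*H = y*(-171 - H) + H*y/(-13 + 6*H))
1/(72732/(-54974) + Q(-277, -39)) = 1/(72732/(-54974) - 277*(2223 - 1012*(-39) - 6*(-39)**2)/(-13 + 6*(-39))) = 1/(72732*(-1/54974) - 277*(2223 + 39468 - 6*1521)/(-13 - 234)) = 1/(-36366/27487 - 277*(2223 + 39468 - 9126)/(-247)) = 1/(-36366/27487 - 277*(-1/247)*32565) = 1/(-36366/27487 + 693885/19) = 1/(19072126041/522253) = 522253/19072126041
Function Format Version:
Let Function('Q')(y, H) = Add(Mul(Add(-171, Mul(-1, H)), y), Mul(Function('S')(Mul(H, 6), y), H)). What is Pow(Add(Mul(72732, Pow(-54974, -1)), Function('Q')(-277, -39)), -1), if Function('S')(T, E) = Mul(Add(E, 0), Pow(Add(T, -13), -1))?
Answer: Rational(522253, 19072126041) ≈ 2.7383e-5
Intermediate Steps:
Function('S')(T, E) = Mul(E, Pow(Add(-13, T), -1))
Function('Q')(y, H) = Add(Mul(y, Add(-171, Mul(-1, H))), Mul(H, y, Pow(Add(-13, Mul(6, H)), -1))) (Function('Q')(y, H) = Add(Mul(Add(-171, Mul(-1, H)), y), Mul(Mul(y, Pow(Add(-13, Mul(H, 6)), -1)), H)) = Add(Mul(y, Add(-171, Mul(-1, H))), Mul(Mul(y, Pow(Add(-13, Mul(6, H)), -1)), H)) = Add(Mul(y, Add(-171, Mul(-1, H))), Mul(H, y, Pow(Add(-13, Mul(6, H)), -1))))
Pow(Add(Mul(72732, Pow(-54974, -1)), Function('Q')(-277, -39)), -1) = Pow(Add(Mul(72732, Pow(-54974, -1)), Mul(-277, Pow(Add(-13, Mul(6, -39)), -1), Add(2223, Mul(-1012, -39), Mul(-6, Pow(-39, 2))))), -1) = Pow(Add(Mul(72732, Rational(-1, 54974)), Mul(-277, Pow(Add(-13, -234), -1), Add(2223, 39468, Mul(-6, 1521)))), -1) = Pow(Add(Rational(-36366, 27487), Mul(-277, Pow(-247, -1), Add(2223, 39468, -9126))), -1) = Pow(Add(Rational(-36366, 27487), Mul(-277, Rational(-1, 247), 32565)), -1) = Pow(Add(Rational(-36366, 27487), Rational(693885, 19)), -1) = Pow(Rational(19072126041, 522253), -1) = Rational(522253, 19072126041)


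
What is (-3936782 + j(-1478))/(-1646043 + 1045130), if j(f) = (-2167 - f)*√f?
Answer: 3936782/600913 + 689*I*√1478/600913 ≈ 6.5513 + 0.04408*I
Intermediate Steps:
j(f) = √f*(-2167 - f)
(-3936782 + j(-1478))/(-1646043 + 1045130) = (-3936782 + √(-1478)*(-2167 - 1*(-1478)))/(-1646043 + 1045130) = (-3936782 + (I*√1478)*(-2167 + 1478))/(-600913) = (-3936782 + (I*√1478)*(-689))*(-1/600913) = (-3936782 - 689*I*√1478)*(-1/600913) = 3936782/600913 + 689*I*√1478/600913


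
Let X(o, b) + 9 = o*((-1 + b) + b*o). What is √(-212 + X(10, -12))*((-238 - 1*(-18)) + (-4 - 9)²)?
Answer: -51*I*√1551 ≈ -2008.5*I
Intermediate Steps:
X(o, b) = -9 + o*(-1 + b + b*o) (X(o, b) = -9 + o*((-1 + b) + b*o) = -9 + o*(-1 + b + b*o))
√(-212 + X(10, -12))*((-238 - 1*(-18)) + (-4 - 9)²) = √(-212 + (-9 - 1*10 - 12*10 - 12*10²))*((-238 - 1*(-18)) + (-4 - 9)²) = √(-212 + (-9 - 10 - 120 - 12*100))*((-238 + 18) + (-13)²) = √(-212 + (-9 - 10 - 120 - 1200))*(-220 + 169) = √(-212 - 1339)*(-51) = √(-1551)*(-51) = (I*√1551)*(-51) = -51*I*√1551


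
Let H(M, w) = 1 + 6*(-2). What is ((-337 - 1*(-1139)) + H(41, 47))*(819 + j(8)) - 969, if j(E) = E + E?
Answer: 659516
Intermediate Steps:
j(E) = 2*E
H(M, w) = -11 (H(M, w) = 1 - 12 = -11)
((-337 - 1*(-1139)) + H(41, 47))*(819 + j(8)) - 969 = ((-337 - 1*(-1139)) - 11)*(819 + 2*8) - 969 = ((-337 + 1139) - 11)*(819 + 16) - 969 = (802 - 11)*835 - 969 = 791*835 - 969 = 660485 - 969 = 659516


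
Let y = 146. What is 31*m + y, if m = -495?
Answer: -15199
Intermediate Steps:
31*m + y = 31*(-495) + 146 = -15345 + 146 = -15199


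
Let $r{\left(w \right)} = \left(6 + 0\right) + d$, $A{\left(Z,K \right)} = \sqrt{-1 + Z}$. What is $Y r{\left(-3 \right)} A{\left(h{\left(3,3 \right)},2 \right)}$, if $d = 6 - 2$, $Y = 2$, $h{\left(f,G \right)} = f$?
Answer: $20 \sqrt{2} \approx 28.284$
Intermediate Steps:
$d = 4$
$r{\left(w \right)} = 10$ ($r{\left(w \right)} = \left(6 + 0\right) + 4 = 6 + 4 = 10$)
$Y r{\left(-3 \right)} A{\left(h{\left(3,3 \right)},2 \right)} = 2 \cdot 10 \sqrt{-1 + 3} = 20 \sqrt{2}$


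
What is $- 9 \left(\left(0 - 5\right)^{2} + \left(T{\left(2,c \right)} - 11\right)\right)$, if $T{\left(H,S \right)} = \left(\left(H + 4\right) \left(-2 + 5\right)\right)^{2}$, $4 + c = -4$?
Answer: $-3042$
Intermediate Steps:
$c = -8$ ($c = -4 - 4 = -8$)
$T{\left(H,S \right)} = \left(12 + 3 H\right)^{2}$ ($T{\left(H,S \right)} = \left(\left(4 + H\right) 3\right)^{2} = \left(12 + 3 H\right)^{2}$)
$- 9 \left(\left(0 - 5\right)^{2} + \left(T{\left(2,c \right)} - 11\right)\right) = - 9 \left(\left(0 - 5\right)^{2} + \left(9 \left(4 + 2\right)^{2} - 11\right)\right) = - 9 \left(\left(-5\right)^{2} - \left(11 - 9 \cdot 6^{2}\right)\right) = - 9 \left(25 + \left(9 \cdot 36 - 11\right)\right) = - 9 \left(25 + \left(324 - 11\right)\right) = - 9 \left(25 + 313\right) = \left(-9\right) 338 = -3042$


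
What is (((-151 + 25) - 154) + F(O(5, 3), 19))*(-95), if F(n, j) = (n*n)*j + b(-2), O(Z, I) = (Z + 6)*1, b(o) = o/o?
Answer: -191900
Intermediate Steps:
b(o) = 1
O(Z, I) = 6 + Z (O(Z, I) = (6 + Z)*1 = 6 + Z)
F(n, j) = 1 + j*n² (F(n, j) = (n*n)*j + 1 = n²*j + 1 = j*n² + 1 = 1 + j*n²)
(((-151 + 25) - 154) + F(O(5, 3), 19))*(-95) = (((-151 + 25) - 154) + (1 + 19*(6 + 5)²))*(-95) = ((-126 - 154) + (1 + 19*11²))*(-95) = (-280 + (1 + 19*121))*(-95) = (-280 + (1 + 2299))*(-95) = (-280 + 2300)*(-95) = 2020*(-95) = -191900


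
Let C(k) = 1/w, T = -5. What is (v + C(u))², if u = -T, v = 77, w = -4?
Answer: 94249/16 ≈ 5890.6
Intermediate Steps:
u = 5 (u = -1*(-5) = 5)
C(k) = -¼ (C(k) = 1/(-4) = -¼)
(v + C(u))² = (77 - ¼)² = (307/4)² = 94249/16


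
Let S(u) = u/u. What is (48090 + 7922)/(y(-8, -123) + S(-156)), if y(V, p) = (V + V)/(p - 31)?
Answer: 4312924/85 ≈ 50740.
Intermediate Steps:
y(V, p) = 2*V/(-31 + p) (y(V, p) = (2*V)/(-31 + p) = 2*V/(-31 + p))
S(u) = 1
(48090 + 7922)/(y(-8, -123) + S(-156)) = (48090 + 7922)/(2*(-8)/(-31 - 123) + 1) = 56012/(2*(-8)/(-154) + 1) = 56012/(2*(-8)*(-1/154) + 1) = 56012/(8/77 + 1) = 56012/(85/77) = 56012*(77/85) = 4312924/85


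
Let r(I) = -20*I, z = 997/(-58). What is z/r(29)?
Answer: 997/33640 ≈ 0.029637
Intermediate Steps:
z = -997/58 (z = 997*(-1/58) = -997/58 ≈ -17.190)
z/r(29) = -997/(58*((-20*29))) = -997/58/(-580) = -997/58*(-1/580) = 997/33640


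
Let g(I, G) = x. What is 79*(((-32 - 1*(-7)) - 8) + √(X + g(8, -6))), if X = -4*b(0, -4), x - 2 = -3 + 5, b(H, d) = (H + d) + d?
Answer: -2133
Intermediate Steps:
b(H, d) = H + 2*d
x = 4 (x = 2 + (-3 + 5) = 2 + 2 = 4)
X = 32 (X = -4*(0 + 2*(-4)) = -4*(0 - 8) = -4*(-8) = 32)
g(I, G) = 4
79*(((-32 - 1*(-7)) - 8) + √(X + g(8, -6))) = 79*(((-32 - 1*(-7)) - 8) + √(32 + 4)) = 79*(((-32 + 7) - 8) + √36) = 79*((-25 - 8) + 6) = 79*(-33 + 6) = 79*(-27) = -2133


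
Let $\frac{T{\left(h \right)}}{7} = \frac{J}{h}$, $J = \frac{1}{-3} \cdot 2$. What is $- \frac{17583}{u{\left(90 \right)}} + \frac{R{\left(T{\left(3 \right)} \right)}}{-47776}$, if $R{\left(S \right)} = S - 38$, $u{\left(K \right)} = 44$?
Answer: $- \frac{472524563}{1182456} \approx -399.61$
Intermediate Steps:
$J = - \frac{2}{3}$ ($J = \left(- \frac{1}{3}\right) 2 = - \frac{2}{3} \approx -0.66667$)
$T{\left(h \right)} = - \frac{14}{3 h}$ ($T{\left(h \right)} = 7 \left(- \frac{2}{3 h}\right) = - \frac{14}{3 h}$)
$R{\left(S \right)} = -38 + S$
$- \frac{17583}{u{\left(90 \right)}} + \frac{R{\left(T{\left(3 \right)} \right)}}{-47776} = - \frac{17583}{44} + \frac{-38 - \frac{14}{3 \cdot 3}}{-47776} = \left(-17583\right) \frac{1}{44} + \left(-38 - \frac{14}{9}\right) \left(- \frac{1}{47776}\right) = - \frac{17583}{44} + \left(-38 - \frac{14}{9}\right) \left(- \frac{1}{47776}\right) = - \frac{17583}{44} - - \frac{89}{107496} = - \frac{17583}{44} + \frac{89}{107496} = - \frac{472524563}{1182456}$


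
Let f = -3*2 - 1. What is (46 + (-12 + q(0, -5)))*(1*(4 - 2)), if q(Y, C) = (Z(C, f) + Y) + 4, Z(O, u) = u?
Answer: 62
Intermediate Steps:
f = -7 (f = -6 - 1 = -7)
q(Y, C) = -3 + Y (q(Y, C) = (-7 + Y) + 4 = -3 + Y)
(46 + (-12 + q(0, -5)))*(1*(4 - 2)) = (46 + (-12 + (-3 + 0)))*(1*(4 - 2)) = (46 + (-12 - 3))*(1*2) = (46 - 15)*2 = 31*2 = 62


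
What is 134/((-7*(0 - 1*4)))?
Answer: 67/14 ≈ 4.7857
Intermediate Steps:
134/((-7*(0 - 1*4))) = 134/((-7*(0 - 4))) = 134/((-7*(-4))) = 134/28 = 134*(1/28) = 67/14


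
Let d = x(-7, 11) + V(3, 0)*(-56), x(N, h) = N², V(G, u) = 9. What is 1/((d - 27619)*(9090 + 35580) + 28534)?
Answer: -1/1254037046 ≈ -7.9742e-10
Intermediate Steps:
d = -455 (d = (-7)² + 9*(-56) = 49 - 504 = -455)
1/((d - 27619)*(9090 + 35580) + 28534) = 1/((-455 - 27619)*(9090 + 35580) + 28534) = 1/(-28074*44670 + 28534) = 1/(-1254065580 + 28534) = 1/(-1254037046) = -1/1254037046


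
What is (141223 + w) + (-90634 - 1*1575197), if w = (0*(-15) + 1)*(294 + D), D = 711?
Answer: -1523603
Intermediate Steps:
w = 1005 (w = (0*(-15) + 1)*(294 + 711) = (0 + 1)*1005 = 1*1005 = 1005)
(141223 + w) + (-90634 - 1*1575197) = (141223 + 1005) + (-90634 - 1*1575197) = 142228 + (-90634 - 1575197) = 142228 - 1665831 = -1523603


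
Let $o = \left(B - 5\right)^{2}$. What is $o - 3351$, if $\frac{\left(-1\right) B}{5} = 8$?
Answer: $-1326$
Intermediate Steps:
$B = -40$ ($B = \left(-5\right) 8 = -40$)
$o = 2025$ ($o = \left(-40 - 5\right)^{2} = \left(-45\right)^{2} = 2025$)
$o - 3351 = 2025 - 3351 = -1326$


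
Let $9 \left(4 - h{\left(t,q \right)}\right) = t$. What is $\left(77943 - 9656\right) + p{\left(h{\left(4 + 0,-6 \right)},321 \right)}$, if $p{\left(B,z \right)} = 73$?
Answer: $68360$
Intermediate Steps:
$h{\left(t,q \right)} = 4 - \frac{t}{9}$
$\left(77943 - 9656\right) + p{\left(h{\left(4 + 0,-6 \right)},321 \right)} = \left(77943 - 9656\right) + 73 = 68287 + 73 = 68360$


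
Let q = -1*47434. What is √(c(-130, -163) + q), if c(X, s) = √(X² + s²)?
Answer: √(-47434 + √43469) ≈ 217.31*I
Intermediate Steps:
q = -47434
√(c(-130, -163) + q) = √(√((-130)² + (-163)²) - 47434) = √(√(16900 + 26569) - 47434) = √(√43469 - 47434) = √(-47434 + √43469)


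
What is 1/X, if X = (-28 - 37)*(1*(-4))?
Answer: 1/260 ≈ 0.0038462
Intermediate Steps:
X = 260 (X = -65*(-4) = 260)
1/X = 1/260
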